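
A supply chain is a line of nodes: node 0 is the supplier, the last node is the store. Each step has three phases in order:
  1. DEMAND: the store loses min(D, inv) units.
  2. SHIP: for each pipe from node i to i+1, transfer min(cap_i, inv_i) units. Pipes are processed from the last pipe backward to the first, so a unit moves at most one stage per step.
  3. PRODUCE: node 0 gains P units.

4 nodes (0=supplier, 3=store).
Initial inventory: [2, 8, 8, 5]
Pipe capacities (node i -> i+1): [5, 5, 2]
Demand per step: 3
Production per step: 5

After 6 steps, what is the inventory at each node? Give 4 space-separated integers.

Step 1: demand=3,sold=3 ship[2->3]=2 ship[1->2]=5 ship[0->1]=2 prod=5 -> inv=[5 5 11 4]
Step 2: demand=3,sold=3 ship[2->3]=2 ship[1->2]=5 ship[0->1]=5 prod=5 -> inv=[5 5 14 3]
Step 3: demand=3,sold=3 ship[2->3]=2 ship[1->2]=5 ship[0->1]=5 prod=5 -> inv=[5 5 17 2]
Step 4: demand=3,sold=2 ship[2->3]=2 ship[1->2]=5 ship[0->1]=5 prod=5 -> inv=[5 5 20 2]
Step 5: demand=3,sold=2 ship[2->3]=2 ship[1->2]=5 ship[0->1]=5 prod=5 -> inv=[5 5 23 2]
Step 6: demand=3,sold=2 ship[2->3]=2 ship[1->2]=5 ship[0->1]=5 prod=5 -> inv=[5 5 26 2]

5 5 26 2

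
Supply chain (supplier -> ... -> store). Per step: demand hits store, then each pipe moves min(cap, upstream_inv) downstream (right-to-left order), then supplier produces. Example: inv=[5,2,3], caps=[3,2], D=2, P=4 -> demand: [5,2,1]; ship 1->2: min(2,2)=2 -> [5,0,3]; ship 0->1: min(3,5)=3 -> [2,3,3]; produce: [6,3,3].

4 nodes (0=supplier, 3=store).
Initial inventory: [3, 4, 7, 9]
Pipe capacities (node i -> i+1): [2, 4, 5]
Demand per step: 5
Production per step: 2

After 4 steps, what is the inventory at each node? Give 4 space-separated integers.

Step 1: demand=5,sold=5 ship[2->3]=5 ship[1->2]=4 ship[0->1]=2 prod=2 -> inv=[3 2 6 9]
Step 2: demand=5,sold=5 ship[2->3]=5 ship[1->2]=2 ship[0->1]=2 prod=2 -> inv=[3 2 3 9]
Step 3: demand=5,sold=5 ship[2->3]=3 ship[1->2]=2 ship[0->1]=2 prod=2 -> inv=[3 2 2 7]
Step 4: demand=5,sold=5 ship[2->3]=2 ship[1->2]=2 ship[0->1]=2 prod=2 -> inv=[3 2 2 4]

3 2 2 4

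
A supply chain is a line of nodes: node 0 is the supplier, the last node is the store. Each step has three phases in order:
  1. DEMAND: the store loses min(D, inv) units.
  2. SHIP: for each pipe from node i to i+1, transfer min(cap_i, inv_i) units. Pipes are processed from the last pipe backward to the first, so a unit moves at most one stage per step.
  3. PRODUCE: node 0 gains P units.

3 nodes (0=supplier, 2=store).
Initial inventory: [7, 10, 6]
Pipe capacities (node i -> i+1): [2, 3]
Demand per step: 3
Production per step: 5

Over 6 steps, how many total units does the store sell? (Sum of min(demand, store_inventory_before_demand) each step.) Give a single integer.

Step 1: sold=3 (running total=3) -> [10 9 6]
Step 2: sold=3 (running total=6) -> [13 8 6]
Step 3: sold=3 (running total=9) -> [16 7 6]
Step 4: sold=3 (running total=12) -> [19 6 6]
Step 5: sold=3 (running total=15) -> [22 5 6]
Step 6: sold=3 (running total=18) -> [25 4 6]

Answer: 18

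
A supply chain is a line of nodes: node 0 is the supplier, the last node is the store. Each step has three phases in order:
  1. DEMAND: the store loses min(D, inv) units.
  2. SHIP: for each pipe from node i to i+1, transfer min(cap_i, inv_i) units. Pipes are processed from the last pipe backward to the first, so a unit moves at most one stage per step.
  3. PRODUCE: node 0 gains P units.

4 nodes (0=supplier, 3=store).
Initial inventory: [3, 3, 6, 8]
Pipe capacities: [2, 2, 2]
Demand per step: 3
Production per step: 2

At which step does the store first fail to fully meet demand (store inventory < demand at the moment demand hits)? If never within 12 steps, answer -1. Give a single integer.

Step 1: demand=3,sold=3 ship[2->3]=2 ship[1->2]=2 ship[0->1]=2 prod=2 -> [3 3 6 7]
Step 2: demand=3,sold=3 ship[2->3]=2 ship[1->2]=2 ship[0->1]=2 prod=2 -> [3 3 6 6]
Step 3: demand=3,sold=3 ship[2->3]=2 ship[1->2]=2 ship[0->1]=2 prod=2 -> [3 3 6 5]
Step 4: demand=3,sold=3 ship[2->3]=2 ship[1->2]=2 ship[0->1]=2 prod=2 -> [3 3 6 4]
Step 5: demand=3,sold=3 ship[2->3]=2 ship[1->2]=2 ship[0->1]=2 prod=2 -> [3 3 6 3]
Step 6: demand=3,sold=3 ship[2->3]=2 ship[1->2]=2 ship[0->1]=2 prod=2 -> [3 3 6 2]
Step 7: demand=3,sold=2 ship[2->3]=2 ship[1->2]=2 ship[0->1]=2 prod=2 -> [3 3 6 2]
Step 8: demand=3,sold=2 ship[2->3]=2 ship[1->2]=2 ship[0->1]=2 prod=2 -> [3 3 6 2]
Step 9: demand=3,sold=2 ship[2->3]=2 ship[1->2]=2 ship[0->1]=2 prod=2 -> [3 3 6 2]
Step 10: demand=3,sold=2 ship[2->3]=2 ship[1->2]=2 ship[0->1]=2 prod=2 -> [3 3 6 2]
Step 11: demand=3,sold=2 ship[2->3]=2 ship[1->2]=2 ship[0->1]=2 prod=2 -> [3 3 6 2]
Step 12: demand=3,sold=2 ship[2->3]=2 ship[1->2]=2 ship[0->1]=2 prod=2 -> [3 3 6 2]
First stockout at step 7

7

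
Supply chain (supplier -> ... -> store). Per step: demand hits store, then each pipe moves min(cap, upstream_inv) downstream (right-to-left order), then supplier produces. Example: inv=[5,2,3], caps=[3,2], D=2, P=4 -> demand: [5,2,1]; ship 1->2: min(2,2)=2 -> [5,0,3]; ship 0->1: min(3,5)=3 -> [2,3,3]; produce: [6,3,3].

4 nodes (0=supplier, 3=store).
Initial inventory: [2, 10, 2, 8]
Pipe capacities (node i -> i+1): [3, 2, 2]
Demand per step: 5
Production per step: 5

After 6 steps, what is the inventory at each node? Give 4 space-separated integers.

Step 1: demand=5,sold=5 ship[2->3]=2 ship[1->2]=2 ship[0->1]=2 prod=5 -> inv=[5 10 2 5]
Step 2: demand=5,sold=5 ship[2->3]=2 ship[1->2]=2 ship[0->1]=3 prod=5 -> inv=[7 11 2 2]
Step 3: demand=5,sold=2 ship[2->3]=2 ship[1->2]=2 ship[0->1]=3 prod=5 -> inv=[9 12 2 2]
Step 4: demand=5,sold=2 ship[2->3]=2 ship[1->2]=2 ship[0->1]=3 prod=5 -> inv=[11 13 2 2]
Step 5: demand=5,sold=2 ship[2->3]=2 ship[1->2]=2 ship[0->1]=3 prod=5 -> inv=[13 14 2 2]
Step 6: demand=5,sold=2 ship[2->3]=2 ship[1->2]=2 ship[0->1]=3 prod=5 -> inv=[15 15 2 2]

15 15 2 2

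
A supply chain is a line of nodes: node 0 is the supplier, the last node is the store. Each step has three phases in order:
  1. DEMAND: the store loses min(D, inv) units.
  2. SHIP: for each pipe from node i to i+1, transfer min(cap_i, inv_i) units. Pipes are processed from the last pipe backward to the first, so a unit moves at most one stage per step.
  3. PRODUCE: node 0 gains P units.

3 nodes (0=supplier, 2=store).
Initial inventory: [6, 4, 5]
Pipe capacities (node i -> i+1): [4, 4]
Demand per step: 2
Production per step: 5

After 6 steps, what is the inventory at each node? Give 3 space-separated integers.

Step 1: demand=2,sold=2 ship[1->2]=4 ship[0->1]=4 prod=5 -> inv=[7 4 7]
Step 2: demand=2,sold=2 ship[1->2]=4 ship[0->1]=4 prod=5 -> inv=[8 4 9]
Step 3: demand=2,sold=2 ship[1->2]=4 ship[0->1]=4 prod=5 -> inv=[9 4 11]
Step 4: demand=2,sold=2 ship[1->2]=4 ship[0->1]=4 prod=5 -> inv=[10 4 13]
Step 5: demand=2,sold=2 ship[1->2]=4 ship[0->1]=4 prod=5 -> inv=[11 4 15]
Step 6: demand=2,sold=2 ship[1->2]=4 ship[0->1]=4 prod=5 -> inv=[12 4 17]

12 4 17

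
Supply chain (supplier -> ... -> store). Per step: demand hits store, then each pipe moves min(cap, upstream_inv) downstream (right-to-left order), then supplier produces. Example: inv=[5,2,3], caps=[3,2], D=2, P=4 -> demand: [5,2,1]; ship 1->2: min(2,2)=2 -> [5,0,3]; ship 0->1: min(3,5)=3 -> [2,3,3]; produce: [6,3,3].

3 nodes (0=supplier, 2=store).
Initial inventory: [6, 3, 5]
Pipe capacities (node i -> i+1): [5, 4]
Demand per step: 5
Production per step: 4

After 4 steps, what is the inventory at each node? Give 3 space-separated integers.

Step 1: demand=5,sold=5 ship[1->2]=3 ship[0->1]=5 prod=4 -> inv=[5 5 3]
Step 2: demand=5,sold=3 ship[1->2]=4 ship[0->1]=5 prod=4 -> inv=[4 6 4]
Step 3: demand=5,sold=4 ship[1->2]=4 ship[0->1]=4 prod=4 -> inv=[4 6 4]
Step 4: demand=5,sold=4 ship[1->2]=4 ship[0->1]=4 prod=4 -> inv=[4 6 4]

4 6 4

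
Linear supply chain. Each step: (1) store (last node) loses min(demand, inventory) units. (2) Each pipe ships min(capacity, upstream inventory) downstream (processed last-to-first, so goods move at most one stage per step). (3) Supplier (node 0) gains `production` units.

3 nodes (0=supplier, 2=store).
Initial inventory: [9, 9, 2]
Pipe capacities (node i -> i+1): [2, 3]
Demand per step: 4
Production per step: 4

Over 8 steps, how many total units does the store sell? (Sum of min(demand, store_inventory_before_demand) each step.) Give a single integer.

Answer: 23

Derivation:
Step 1: sold=2 (running total=2) -> [11 8 3]
Step 2: sold=3 (running total=5) -> [13 7 3]
Step 3: sold=3 (running total=8) -> [15 6 3]
Step 4: sold=3 (running total=11) -> [17 5 3]
Step 5: sold=3 (running total=14) -> [19 4 3]
Step 6: sold=3 (running total=17) -> [21 3 3]
Step 7: sold=3 (running total=20) -> [23 2 3]
Step 8: sold=3 (running total=23) -> [25 2 2]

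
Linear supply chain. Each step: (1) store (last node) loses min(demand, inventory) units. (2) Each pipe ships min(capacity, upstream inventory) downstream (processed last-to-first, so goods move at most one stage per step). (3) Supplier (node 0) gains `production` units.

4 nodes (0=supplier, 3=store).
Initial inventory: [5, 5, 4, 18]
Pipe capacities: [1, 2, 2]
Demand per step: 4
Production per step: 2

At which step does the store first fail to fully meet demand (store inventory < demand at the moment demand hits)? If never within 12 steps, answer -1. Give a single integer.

Step 1: demand=4,sold=4 ship[2->3]=2 ship[1->2]=2 ship[0->1]=1 prod=2 -> [6 4 4 16]
Step 2: demand=4,sold=4 ship[2->3]=2 ship[1->2]=2 ship[0->1]=1 prod=2 -> [7 3 4 14]
Step 3: demand=4,sold=4 ship[2->3]=2 ship[1->2]=2 ship[0->1]=1 prod=2 -> [8 2 4 12]
Step 4: demand=4,sold=4 ship[2->3]=2 ship[1->2]=2 ship[0->1]=1 prod=2 -> [9 1 4 10]
Step 5: demand=4,sold=4 ship[2->3]=2 ship[1->2]=1 ship[0->1]=1 prod=2 -> [10 1 3 8]
Step 6: demand=4,sold=4 ship[2->3]=2 ship[1->2]=1 ship[0->1]=1 prod=2 -> [11 1 2 6]
Step 7: demand=4,sold=4 ship[2->3]=2 ship[1->2]=1 ship[0->1]=1 prod=2 -> [12 1 1 4]
Step 8: demand=4,sold=4 ship[2->3]=1 ship[1->2]=1 ship[0->1]=1 prod=2 -> [13 1 1 1]
Step 9: demand=4,sold=1 ship[2->3]=1 ship[1->2]=1 ship[0->1]=1 prod=2 -> [14 1 1 1]
Step 10: demand=4,sold=1 ship[2->3]=1 ship[1->2]=1 ship[0->1]=1 prod=2 -> [15 1 1 1]
Step 11: demand=4,sold=1 ship[2->3]=1 ship[1->2]=1 ship[0->1]=1 prod=2 -> [16 1 1 1]
Step 12: demand=4,sold=1 ship[2->3]=1 ship[1->2]=1 ship[0->1]=1 prod=2 -> [17 1 1 1]
First stockout at step 9

9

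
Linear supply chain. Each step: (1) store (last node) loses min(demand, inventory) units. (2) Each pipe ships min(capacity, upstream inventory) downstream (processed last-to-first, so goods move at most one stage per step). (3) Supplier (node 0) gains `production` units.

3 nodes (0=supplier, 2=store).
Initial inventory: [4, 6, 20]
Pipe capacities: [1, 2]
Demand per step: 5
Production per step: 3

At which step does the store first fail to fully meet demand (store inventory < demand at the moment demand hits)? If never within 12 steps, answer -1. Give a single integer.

Step 1: demand=5,sold=5 ship[1->2]=2 ship[0->1]=1 prod=3 -> [6 5 17]
Step 2: demand=5,sold=5 ship[1->2]=2 ship[0->1]=1 prod=3 -> [8 4 14]
Step 3: demand=5,sold=5 ship[1->2]=2 ship[0->1]=1 prod=3 -> [10 3 11]
Step 4: demand=5,sold=5 ship[1->2]=2 ship[0->1]=1 prod=3 -> [12 2 8]
Step 5: demand=5,sold=5 ship[1->2]=2 ship[0->1]=1 prod=3 -> [14 1 5]
Step 6: demand=5,sold=5 ship[1->2]=1 ship[0->1]=1 prod=3 -> [16 1 1]
Step 7: demand=5,sold=1 ship[1->2]=1 ship[0->1]=1 prod=3 -> [18 1 1]
Step 8: demand=5,sold=1 ship[1->2]=1 ship[0->1]=1 prod=3 -> [20 1 1]
Step 9: demand=5,sold=1 ship[1->2]=1 ship[0->1]=1 prod=3 -> [22 1 1]
Step 10: demand=5,sold=1 ship[1->2]=1 ship[0->1]=1 prod=3 -> [24 1 1]
Step 11: demand=5,sold=1 ship[1->2]=1 ship[0->1]=1 prod=3 -> [26 1 1]
Step 12: demand=5,sold=1 ship[1->2]=1 ship[0->1]=1 prod=3 -> [28 1 1]
First stockout at step 7

7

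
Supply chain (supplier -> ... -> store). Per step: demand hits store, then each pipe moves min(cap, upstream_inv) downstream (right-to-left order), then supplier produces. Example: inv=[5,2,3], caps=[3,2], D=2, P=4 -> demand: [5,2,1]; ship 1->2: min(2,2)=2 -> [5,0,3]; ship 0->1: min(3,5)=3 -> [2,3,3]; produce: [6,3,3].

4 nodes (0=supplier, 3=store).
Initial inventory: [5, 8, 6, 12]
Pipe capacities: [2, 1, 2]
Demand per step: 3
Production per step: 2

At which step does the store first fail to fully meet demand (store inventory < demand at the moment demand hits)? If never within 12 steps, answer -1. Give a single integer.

Step 1: demand=3,sold=3 ship[2->3]=2 ship[1->2]=1 ship[0->1]=2 prod=2 -> [5 9 5 11]
Step 2: demand=3,sold=3 ship[2->3]=2 ship[1->2]=1 ship[0->1]=2 prod=2 -> [5 10 4 10]
Step 3: demand=3,sold=3 ship[2->3]=2 ship[1->2]=1 ship[0->1]=2 prod=2 -> [5 11 3 9]
Step 4: demand=3,sold=3 ship[2->3]=2 ship[1->2]=1 ship[0->1]=2 prod=2 -> [5 12 2 8]
Step 5: demand=3,sold=3 ship[2->3]=2 ship[1->2]=1 ship[0->1]=2 prod=2 -> [5 13 1 7]
Step 6: demand=3,sold=3 ship[2->3]=1 ship[1->2]=1 ship[0->1]=2 prod=2 -> [5 14 1 5]
Step 7: demand=3,sold=3 ship[2->3]=1 ship[1->2]=1 ship[0->1]=2 prod=2 -> [5 15 1 3]
Step 8: demand=3,sold=3 ship[2->3]=1 ship[1->2]=1 ship[0->1]=2 prod=2 -> [5 16 1 1]
Step 9: demand=3,sold=1 ship[2->3]=1 ship[1->2]=1 ship[0->1]=2 prod=2 -> [5 17 1 1]
Step 10: demand=3,sold=1 ship[2->3]=1 ship[1->2]=1 ship[0->1]=2 prod=2 -> [5 18 1 1]
Step 11: demand=3,sold=1 ship[2->3]=1 ship[1->2]=1 ship[0->1]=2 prod=2 -> [5 19 1 1]
Step 12: demand=3,sold=1 ship[2->3]=1 ship[1->2]=1 ship[0->1]=2 prod=2 -> [5 20 1 1]
First stockout at step 9

9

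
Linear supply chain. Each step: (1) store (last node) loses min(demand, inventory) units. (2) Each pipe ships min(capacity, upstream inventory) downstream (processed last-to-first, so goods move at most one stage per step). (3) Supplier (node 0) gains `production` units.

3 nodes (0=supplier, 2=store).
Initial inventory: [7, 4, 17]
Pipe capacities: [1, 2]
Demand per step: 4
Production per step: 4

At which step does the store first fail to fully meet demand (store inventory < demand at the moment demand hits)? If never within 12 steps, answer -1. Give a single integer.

Step 1: demand=4,sold=4 ship[1->2]=2 ship[0->1]=1 prod=4 -> [10 3 15]
Step 2: demand=4,sold=4 ship[1->2]=2 ship[0->1]=1 prod=4 -> [13 2 13]
Step 3: demand=4,sold=4 ship[1->2]=2 ship[0->1]=1 prod=4 -> [16 1 11]
Step 4: demand=4,sold=4 ship[1->2]=1 ship[0->1]=1 prod=4 -> [19 1 8]
Step 5: demand=4,sold=4 ship[1->2]=1 ship[0->1]=1 prod=4 -> [22 1 5]
Step 6: demand=4,sold=4 ship[1->2]=1 ship[0->1]=1 prod=4 -> [25 1 2]
Step 7: demand=4,sold=2 ship[1->2]=1 ship[0->1]=1 prod=4 -> [28 1 1]
Step 8: demand=4,sold=1 ship[1->2]=1 ship[0->1]=1 prod=4 -> [31 1 1]
Step 9: demand=4,sold=1 ship[1->2]=1 ship[0->1]=1 prod=4 -> [34 1 1]
Step 10: demand=4,sold=1 ship[1->2]=1 ship[0->1]=1 prod=4 -> [37 1 1]
Step 11: demand=4,sold=1 ship[1->2]=1 ship[0->1]=1 prod=4 -> [40 1 1]
Step 12: demand=4,sold=1 ship[1->2]=1 ship[0->1]=1 prod=4 -> [43 1 1]
First stockout at step 7

7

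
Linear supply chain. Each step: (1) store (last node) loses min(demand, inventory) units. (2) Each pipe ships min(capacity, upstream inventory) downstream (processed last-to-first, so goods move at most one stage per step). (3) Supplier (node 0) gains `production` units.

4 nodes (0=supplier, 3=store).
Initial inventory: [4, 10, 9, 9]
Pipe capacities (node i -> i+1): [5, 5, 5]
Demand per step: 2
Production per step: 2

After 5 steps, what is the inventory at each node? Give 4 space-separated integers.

Step 1: demand=2,sold=2 ship[2->3]=5 ship[1->2]=5 ship[0->1]=4 prod=2 -> inv=[2 9 9 12]
Step 2: demand=2,sold=2 ship[2->3]=5 ship[1->2]=5 ship[0->1]=2 prod=2 -> inv=[2 6 9 15]
Step 3: demand=2,sold=2 ship[2->3]=5 ship[1->2]=5 ship[0->1]=2 prod=2 -> inv=[2 3 9 18]
Step 4: demand=2,sold=2 ship[2->3]=5 ship[1->2]=3 ship[0->1]=2 prod=2 -> inv=[2 2 7 21]
Step 5: demand=2,sold=2 ship[2->3]=5 ship[1->2]=2 ship[0->1]=2 prod=2 -> inv=[2 2 4 24]

2 2 4 24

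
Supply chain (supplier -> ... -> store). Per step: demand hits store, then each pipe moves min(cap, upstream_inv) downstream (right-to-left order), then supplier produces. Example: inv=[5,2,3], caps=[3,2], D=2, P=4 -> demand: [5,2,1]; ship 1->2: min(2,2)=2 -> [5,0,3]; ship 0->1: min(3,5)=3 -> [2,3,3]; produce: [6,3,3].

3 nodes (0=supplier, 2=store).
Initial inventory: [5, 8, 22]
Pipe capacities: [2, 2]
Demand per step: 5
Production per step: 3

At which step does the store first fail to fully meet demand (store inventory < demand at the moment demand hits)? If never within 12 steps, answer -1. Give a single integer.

Step 1: demand=5,sold=5 ship[1->2]=2 ship[0->1]=2 prod=3 -> [6 8 19]
Step 2: demand=5,sold=5 ship[1->2]=2 ship[0->1]=2 prod=3 -> [7 8 16]
Step 3: demand=5,sold=5 ship[1->2]=2 ship[0->1]=2 prod=3 -> [8 8 13]
Step 4: demand=5,sold=5 ship[1->2]=2 ship[0->1]=2 prod=3 -> [9 8 10]
Step 5: demand=5,sold=5 ship[1->2]=2 ship[0->1]=2 prod=3 -> [10 8 7]
Step 6: demand=5,sold=5 ship[1->2]=2 ship[0->1]=2 prod=3 -> [11 8 4]
Step 7: demand=5,sold=4 ship[1->2]=2 ship[0->1]=2 prod=3 -> [12 8 2]
Step 8: demand=5,sold=2 ship[1->2]=2 ship[0->1]=2 prod=3 -> [13 8 2]
Step 9: demand=5,sold=2 ship[1->2]=2 ship[0->1]=2 prod=3 -> [14 8 2]
Step 10: demand=5,sold=2 ship[1->2]=2 ship[0->1]=2 prod=3 -> [15 8 2]
Step 11: demand=5,sold=2 ship[1->2]=2 ship[0->1]=2 prod=3 -> [16 8 2]
Step 12: demand=5,sold=2 ship[1->2]=2 ship[0->1]=2 prod=3 -> [17 8 2]
First stockout at step 7

7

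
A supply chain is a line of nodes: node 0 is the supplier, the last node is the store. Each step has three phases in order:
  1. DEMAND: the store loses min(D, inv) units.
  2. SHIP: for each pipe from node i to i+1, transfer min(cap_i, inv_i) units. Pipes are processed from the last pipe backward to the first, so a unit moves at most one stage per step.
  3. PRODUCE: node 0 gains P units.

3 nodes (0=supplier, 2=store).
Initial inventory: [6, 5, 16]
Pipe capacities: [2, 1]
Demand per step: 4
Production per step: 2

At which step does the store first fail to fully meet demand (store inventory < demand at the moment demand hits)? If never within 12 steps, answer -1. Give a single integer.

Step 1: demand=4,sold=4 ship[1->2]=1 ship[0->1]=2 prod=2 -> [6 6 13]
Step 2: demand=4,sold=4 ship[1->2]=1 ship[0->1]=2 prod=2 -> [6 7 10]
Step 3: demand=4,sold=4 ship[1->2]=1 ship[0->1]=2 prod=2 -> [6 8 7]
Step 4: demand=4,sold=4 ship[1->2]=1 ship[0->1]=2 prod=2 -> [6 9 4]
Step 5: demand=4,sold=4 ship[1->2]=1 ship[0->1]=2 prod=2 -> [6 10 1]
Step 6: demand=4,sold=1 ship[1->2]=1 ship[0->1]=2 prod=2 -> [6 11 1]
Step 7: demand=4,sold=1 ship[1->2]=1 ship[0->1]=2 prod=2 -> [6 12 1]
Step 8: demand=4,sold=1 ship[1->2]=1 ship[0->1]=2 prod=2 -> [6 13 1]
Step 9: demand=4,sold=1 ship[1->2]=1 ship[0->1]=2 prod=2 -> [6 14 1]
Step 10: demand=4,sold=1 ship[1->2]=1 ship[0->1]=2 prod=2 -> [6 15 1]
Step 11: demand=4,sold=1 ship[1->2]=1 ship[0->1]=2 prod=2 -> [6 16 1]
Step 12: demand=4,sold=1 ship[1->2]=1 ship[0->1]=2 prod=2 -> [6 17 1]
First stockout at step 6

6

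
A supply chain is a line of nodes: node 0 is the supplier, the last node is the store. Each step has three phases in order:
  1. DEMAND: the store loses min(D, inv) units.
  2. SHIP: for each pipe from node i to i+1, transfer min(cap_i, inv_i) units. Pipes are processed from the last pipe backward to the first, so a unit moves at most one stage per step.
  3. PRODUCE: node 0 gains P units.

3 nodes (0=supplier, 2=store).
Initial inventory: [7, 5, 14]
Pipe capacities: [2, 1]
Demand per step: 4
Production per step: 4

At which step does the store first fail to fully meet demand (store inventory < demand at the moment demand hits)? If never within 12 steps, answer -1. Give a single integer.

Step 1: demand=4,sold=4 ship[1->2]=1 ship[0->1]=2 prod=4 -> [9 6 11]
Step 2: demand=4,sold=4 ship[1->2]=1 ship[0->1]=2 prod=4 -> [11 7 8]
Step 3: demand=4,sold=4 ship[1->2]=1 ship[0->1]=2 prod=4 -> [13 8 5]
Step 4: demand=4,sold=4 ship[1->2]=1 ship[0->1]=2 prod=4 -> [15 9 2]
Step 5: demand=4,sold=2 ship[1->2]=1 ship[0->1]=2 prod=4 -> [17 10 1]
Step 6: demand=4,sold=1 ship[1->2]=1 ship[0->1]=2 prod=4 -> [19 11 1]
Step 7: demand=4,sold=1 ship[1->2]=1 ship[0->1]=2 prod=4 -> [21 12 1]
Step 8: demand=4,sold=1 ship[1->2]=1 ship[0->1]=2 prod=4 -> [23 13 1]
Step 9: demand=4,sold=1 ship[1->2]=1 ship[0->1]=2 prod=4 -> [25 14 1]
Step 10: demand=4,sold=1 ship[1->2]=1 ship[0->1]=2 prod=4 -> [27 15 1]
Step 11: demand=4,sold=1 ship[1->2]=1 ship[0->1]=2 prod=4 -> [29 16 1]
Step 12: demand=4,sold=1 ship[1->2]=1 ship[0->1]=2 prod=4 -> [31 17 1]
First stockout at step 5

5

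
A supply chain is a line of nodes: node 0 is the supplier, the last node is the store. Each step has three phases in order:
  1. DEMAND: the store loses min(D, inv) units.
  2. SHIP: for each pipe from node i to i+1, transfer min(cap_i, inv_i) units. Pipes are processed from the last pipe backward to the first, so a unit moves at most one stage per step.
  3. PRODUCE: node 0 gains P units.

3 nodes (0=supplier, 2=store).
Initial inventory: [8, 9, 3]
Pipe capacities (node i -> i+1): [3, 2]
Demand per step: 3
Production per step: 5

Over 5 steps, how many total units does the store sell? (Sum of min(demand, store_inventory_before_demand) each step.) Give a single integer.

Answer: 11

Derivation:
Step 1: sold=3 (running total=3) -> [10 10 2]
Step 2: sold=2 (running total=5) -> [12 11 2]
Step 3: sold=2 (running total=7) -> [14 12 2]
Step 4: sold=2 (running total=9) -> [16 13 2]
Step 5: sold=2 (running total=11) -> [18 14 2]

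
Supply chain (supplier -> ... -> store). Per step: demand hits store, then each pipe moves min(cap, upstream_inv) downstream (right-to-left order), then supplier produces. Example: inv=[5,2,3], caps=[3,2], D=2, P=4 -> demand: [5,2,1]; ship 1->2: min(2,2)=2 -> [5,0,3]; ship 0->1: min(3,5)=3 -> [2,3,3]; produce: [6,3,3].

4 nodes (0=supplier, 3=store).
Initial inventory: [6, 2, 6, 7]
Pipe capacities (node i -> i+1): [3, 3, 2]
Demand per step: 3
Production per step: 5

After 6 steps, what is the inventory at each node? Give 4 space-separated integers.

Step 1: demand=3,sold=3 ship[2->3]=2 ship[1->2]=2 ship[0->1]=3 prod=5 -> inv=[8 3 6 6]
Step 2: demand=3,sold=3 ship[2->3]=2 ship[1->2]=3 ship[0->1]=3 prod=5 -> inv=[10 3 7 5]
Step 3: demand=3,sold=3 ship[2->3]=2 ship[1->2]=3 ship[0->1]=3 prod=5 -> inv=[12 3 8 4]
Step 4: demand=3,sold=3 ship[2->3]=2 ship[1->2]=3 ship[0->1]=3 prod=5 -> inv=[14 3 9 3]
Step 5: demand=3,sold=3 ship[2->3]=2 ship[1->2]=3 ship[0->1]=3 prod=5 -> inv=[16 3 10 2]
Step 6: demand=3,sold=2 ship[2->3]=2 ship[1->2]=3 ship[0->1]=3 prod=5 -> inv=[18 3 11 2]

18 3 11 2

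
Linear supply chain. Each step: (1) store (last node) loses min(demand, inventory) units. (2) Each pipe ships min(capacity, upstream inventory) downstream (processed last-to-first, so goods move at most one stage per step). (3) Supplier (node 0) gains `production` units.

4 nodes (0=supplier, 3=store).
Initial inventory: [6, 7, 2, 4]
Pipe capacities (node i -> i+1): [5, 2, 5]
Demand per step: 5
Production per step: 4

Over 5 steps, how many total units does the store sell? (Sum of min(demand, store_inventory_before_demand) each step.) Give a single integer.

Answer: 12

Derivation:
Step 1: sold=4 (running total=4) -> [5 10 2 2]
Step 2: sold=2 (running total=6) -> [4 13 2 2]
Step 3: sold=2 (running total=8) -> [4 15 2 2]
Step 4: sold=2 (running total=10) -> [4 17 2 2]
Step 5: sold=2 (running total=12) -> [4 19 2 2]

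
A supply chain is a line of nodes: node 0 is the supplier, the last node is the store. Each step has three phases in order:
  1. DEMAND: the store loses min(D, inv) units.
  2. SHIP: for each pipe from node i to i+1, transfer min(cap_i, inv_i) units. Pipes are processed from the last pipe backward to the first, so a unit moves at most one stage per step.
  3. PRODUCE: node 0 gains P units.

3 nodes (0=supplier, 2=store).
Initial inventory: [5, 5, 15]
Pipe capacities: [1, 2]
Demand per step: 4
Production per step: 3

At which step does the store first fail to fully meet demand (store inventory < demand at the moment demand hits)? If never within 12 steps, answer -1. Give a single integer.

Step 1: demand=4,sold=4 ship[1->2]=2 ship[0->1]=1 prod=3 -> [7 4 13]
Step 2: demand=4,sold=4 ship[1->2]=2 ship[0->1]=1 prod=3 -> [9 3 11]
Step 3: demand=4,sold=4 ship[1->2]=2 ship[0->1]=1 prod=3 -> [11 2 9]
Step 4: demand=4,sold=4 ship[1->2]=2 ship[0->1]=1 prod=3 -> [13 1 7]
Step 5: demand=4,sold=4 ship[1->2]=1 ship[0->1]=1 prod=3 -> [15 1 4]
Step 6: demand=4,sold=4 ship[1->2]=1 ship[0->1]=1 prod=3 -> [17 1 1]
Step 7: demand=4,sold=1 ship[1->2]=1 ship[0->1]=1 prod=3 -> [19 1 1]
Step 8: demand=4,sold=1 ship[1->2]=1 ship[0->1]=1 prod=3 -> [21 1 1]
Step 9: demand=4,sold=1 ship[1->2]=1 ship[0->1]=1 prod=3 -> [23 1 1]
Step 10: demand=4,sold=1 ship[1->2]=1 ship[0->1]=1 prod=3 -> [25 1 1]
Step 11: demand=4,sold=1 ship[1->2]=1 ship[0->1]=1 prod=3 -> [27 1 1]
Step 12: demand=4,sold=1 ship[1->2]=1 ship[0->1]=1 prod=3 -> [29 1 1]
First stockout at step 7

7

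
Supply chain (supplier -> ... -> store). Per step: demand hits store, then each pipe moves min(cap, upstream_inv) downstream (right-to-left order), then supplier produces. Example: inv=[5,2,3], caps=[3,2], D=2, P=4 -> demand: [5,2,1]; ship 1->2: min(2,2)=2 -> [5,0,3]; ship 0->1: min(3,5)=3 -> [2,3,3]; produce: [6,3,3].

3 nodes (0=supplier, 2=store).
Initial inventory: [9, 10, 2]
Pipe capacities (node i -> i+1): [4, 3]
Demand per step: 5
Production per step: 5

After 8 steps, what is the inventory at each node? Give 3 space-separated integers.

Step 1: demand=5,sold=2 ship[1->2]=3 ship[0->1]=4 prod=5 -> inv=[10 11 3]
Step 2: demand=5,sold=3 ship[1->2]=3 ship[0->1]=4 prod=5 -> inv=[11 12 3]
Step 3: demand=5,sold=3 ship[1->2]=3 ship[0->1]=4 prod=5 -> inv=[12 13 3]
Step 4: demand=5,sold=3 ship[1->2]=3 ship[0->1]=4 prod=5 -> inv=[13 14 3]
Step 5: demand=5,sold=3 ship[1->2]=3 ship[0->1]=4 prod=5 -> inv=[14 15 3]
Step 6: demand=5,sold=3 ship[1->2]=3 ship[0->1]=4 prod=5 -> inv=[15 16 3]
Step 7: demand=5,sold=3 ship[1->2]=3 ship[0->1]=4 prod=5 -> inv=[16 17 3]
Step 8: demand=5,sold=3 ship[1->2]=3 ship[0->1]=4 prod=5 -> inv=[17 18 3]

17 18 3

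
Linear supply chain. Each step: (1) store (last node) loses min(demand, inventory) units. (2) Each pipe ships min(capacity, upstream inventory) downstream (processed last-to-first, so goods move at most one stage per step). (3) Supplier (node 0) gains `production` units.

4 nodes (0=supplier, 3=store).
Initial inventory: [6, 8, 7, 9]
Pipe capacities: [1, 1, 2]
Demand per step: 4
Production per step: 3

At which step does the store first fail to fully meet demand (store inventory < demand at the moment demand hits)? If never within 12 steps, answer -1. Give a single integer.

Step 1: demand=4,sold=4 ship[2->3]=2 ship[1->2]=1 ship[0->1]=1 prod=3 -> [8 8 6 7]
Step 2: demand=4,sold=4 ship[2->3]=2 ship[1->2]=1 ship[0->1]=1 prod=3 -> [10 8 5 5]
Step 3: demand=4,sold=4 ship[2->3]=2 ship[1->2]=1 ship[0->1]=1 prod=3 -> [12 8 4 3]
Step 4: demand=4,sold=3 ship[2->3]=2 ship[1->2]=1 ship[0->1]=1 prod=3 -> [14 8 3 2]
Step 5: demand=4,sold=2 ship[2->3]=2 ship[1->2]=1 ship[0->1]=1 prod=3 -> [16 8 2 2]
Step 6: demand=4,sold=2 ship[2->3]=2 ship[1->2]=1 ship[0->1]=1 prod=3 -> [18 8 1 2]
Step 7: demand=4,sold=2 ship[2->3]=1 ship[1->2]=1 ship[0->1]=1 prod=3 -> [20 8 1 1]
Step 8: demand=4,sold=1 ship[2->3]=1 ship[1->2]=1 ship[0->1]=1 prod=3 -> [22 8 1 1]
Step 9: demand=4,sold=1 ship[2->3]=1 ship[1->2]=1 ship[0->1]=1 prod=3 -> [24 8 1 1]
Step 10: demand=4,sold=1 ship[2->3]=1 ship[1->2]=1 ship[0->1]=1 prod=3 -> [26 8 1 1]
Step 11: demand=4,sold=1 ship[2->3]=1 ship[1->2]=1 ship[0->1]=1 prod=3 -> [28 8 1 1]
Step 12: demand=4,sold=1 ship[2->3]=1 ship[1->2]=1 ship[0->1]=1 prod=3 -> [30 8 1 1]
First stockout at step 4

4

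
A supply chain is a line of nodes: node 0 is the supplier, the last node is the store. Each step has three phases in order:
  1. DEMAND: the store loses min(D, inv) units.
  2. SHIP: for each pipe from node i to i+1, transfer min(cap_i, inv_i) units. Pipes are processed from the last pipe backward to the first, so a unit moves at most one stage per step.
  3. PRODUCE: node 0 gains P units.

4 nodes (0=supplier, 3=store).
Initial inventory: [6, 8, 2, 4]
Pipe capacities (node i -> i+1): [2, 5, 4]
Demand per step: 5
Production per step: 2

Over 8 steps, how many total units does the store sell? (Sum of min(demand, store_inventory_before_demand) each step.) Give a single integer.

Step 1: sold=4 (running total=4) -> [6 5 5 2]
Step 2: sold=2 (running total=6) -> [6 2 6 4]
Step 3: sold=4 (running total=10) -> [6 2 4 4]
Step 4: sold=4 (running total=14) -> [6 2 2 4]
Step 5: sold=4 (running total=18) -> [6 2 2 2]
Step 6: sold=2 (running total=20) -> [6 2 2 2]
Step 7: sold=2 (running total=22) -> [6 2 2 2]
Step 8: sold=2 (running total=24) -> [6 2 2 2]

Answer: 24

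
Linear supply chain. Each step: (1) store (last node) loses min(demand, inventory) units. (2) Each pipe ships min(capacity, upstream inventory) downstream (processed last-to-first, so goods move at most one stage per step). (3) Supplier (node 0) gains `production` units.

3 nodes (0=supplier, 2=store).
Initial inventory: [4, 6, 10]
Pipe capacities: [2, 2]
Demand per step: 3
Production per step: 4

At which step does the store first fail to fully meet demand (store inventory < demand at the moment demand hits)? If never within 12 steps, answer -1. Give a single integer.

Step 1: demand=3,sold=3 ship[1->2]=2 ship[0->1]=2 prod=4 -> [6 6 9]
Step 2: demand=3,sold=3 ship[1->2]=2 ship[0->1]=2 prod=4 -> [8 6 8]
Step 3: demand=3,sold=3 ship[1->2]=2 ship[0->1]=2 prod=4 -> [10 6 7]
Step 4: demand=3,sold=3 ship[1->2]=2 ship[0->1]=2 prod=4 -> [12 6 6]
Step 5: demand=3,sold=3 ship[1->2]=2 ship[0->1]=2 prod=4 -> [14 6 5]
Step 6: demand=3,sold=3 ship[1->2]=2 ship[0->1]=2 prod=4 -> [16 6 4]
Step 7: demand=3,sold=3 ship[1->2]=2 ship[0->1]=2 prod=4 -> [18 6 3]
Step 8: demand=3,sold=3 ship[1->2]=2 ship[0->1]=2 prod=4 -> [20 6 2]
Step 9: demand=3,sold=2 ship[1->2]=2 ship[0->1]=2 prod=4 -> [22 6 2]
Step 10: demand=3,sold=2 ship[1->2]=2 ship[0->1]=2 prod=4 -> [24 6 2]
Step 11: demand=3,sold=2 ship[1->2]=2 ship[0->1]=2 prod=4 -> [26 6 2]
Step 12: demand=3,sold=2 ship[1->2]=2 ship[0->1]=2 prod=4 -> [28 6 2]
First stockout at step 9

9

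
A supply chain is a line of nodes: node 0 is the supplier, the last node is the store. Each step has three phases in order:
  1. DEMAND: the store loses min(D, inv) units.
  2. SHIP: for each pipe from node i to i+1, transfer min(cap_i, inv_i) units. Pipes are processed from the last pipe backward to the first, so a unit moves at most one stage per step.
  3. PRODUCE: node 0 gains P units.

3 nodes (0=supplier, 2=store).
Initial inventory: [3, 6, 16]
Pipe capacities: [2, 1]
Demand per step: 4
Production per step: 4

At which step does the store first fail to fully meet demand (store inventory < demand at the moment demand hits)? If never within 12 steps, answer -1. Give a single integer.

Step 1: demand=4,sold=4 ship[1->2]=1 ship[0->1]=2 prod=4 -> [5 7 13]
Step 2: demand=4,sold=4 ship[1->2]=1 ship[0->1]=2 prod=4 -> [7 8 10]
Step 3: demand=4,sold=4 ship[1->2]=1 ship[0->1]=2 prod=4 -> [9 9 7]
Step 4: demand=4,sold=4 ship[1->2]=1 ship[0->1]=2 prod=4 -> [11 10 4]
Step 5: demand=4,sold=4 ship[1->2]=1 ship[0->1]=2 prod=4 -> [13 11 1]
Step 6: demand=4,sold=1 ship[1->2]=1 ship[0->1]=2 prod=4 -> [15 12 1]
Step 7: demand=4,sold=1 ship[1->2]=1 ship[0->1]=2 prod=4 -> [17 13 1]
Step 8: demand=4,sold=1 ship[1->2]=1 ship[0->1]=2 prod=4 -> [19 14 1]
Step 9: demand=4,sold=1 ship[1->2]=1 ship[0->1]=2 prod=4 -> [21 15 1]
Step 10: demand=4,sold=1 ship[1->2]=1 ship[0->1]=2 prod=4 -> [23 16 1]
Step 11: demand=4,sold=1 ship[1->2]=1 ship[0->1]=2 prod=4 -> [25 17 1]
Step 12: demand=4,sold=1 ship[1->2]=1 ship[0->1]=2 prod=4 -> [27 18 1]
First stockout at step 6

6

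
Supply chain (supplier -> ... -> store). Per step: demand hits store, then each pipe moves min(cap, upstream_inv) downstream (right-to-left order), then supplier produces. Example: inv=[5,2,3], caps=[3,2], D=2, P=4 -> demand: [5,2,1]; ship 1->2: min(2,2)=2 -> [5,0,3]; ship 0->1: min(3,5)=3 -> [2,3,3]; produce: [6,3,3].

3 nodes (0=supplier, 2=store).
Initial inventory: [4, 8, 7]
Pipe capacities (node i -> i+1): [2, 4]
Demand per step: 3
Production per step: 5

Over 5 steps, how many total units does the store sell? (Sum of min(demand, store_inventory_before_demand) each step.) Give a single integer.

Answer: 15

Derivation:
Step 1: sold=3 (running total=3) -> [7 6 8]
Step 2: sold=3 (running total=6) -> [10 4 9]
Step 3: sold=3 (running total=9) -> [13 2 10]
Step 4: sold=3 (running total=12) -> [16 2 9]
Step 5: sold=3 (running total=15) -> [19 2 8]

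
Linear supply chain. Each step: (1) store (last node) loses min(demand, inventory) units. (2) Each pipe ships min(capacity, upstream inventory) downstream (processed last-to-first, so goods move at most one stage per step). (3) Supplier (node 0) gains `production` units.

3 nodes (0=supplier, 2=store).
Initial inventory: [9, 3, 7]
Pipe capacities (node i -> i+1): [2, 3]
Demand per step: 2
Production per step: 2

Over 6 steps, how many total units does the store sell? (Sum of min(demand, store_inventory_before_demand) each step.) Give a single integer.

Step 1: sold=2 (running total=2) -> [9 2 8]
Step 2: sold=2 (running total=4) -> [9 2 8]
Step 3: sold=2 (running total=6) -> [9 2 8]
Step 4: sold=2 (running total=8) -> [9 2 8]
Step 5: sold=2 (running total=10) -> [9 2 8]
Step 6: sold=2 (running total=12) -> [9 2 8]

Answer: 12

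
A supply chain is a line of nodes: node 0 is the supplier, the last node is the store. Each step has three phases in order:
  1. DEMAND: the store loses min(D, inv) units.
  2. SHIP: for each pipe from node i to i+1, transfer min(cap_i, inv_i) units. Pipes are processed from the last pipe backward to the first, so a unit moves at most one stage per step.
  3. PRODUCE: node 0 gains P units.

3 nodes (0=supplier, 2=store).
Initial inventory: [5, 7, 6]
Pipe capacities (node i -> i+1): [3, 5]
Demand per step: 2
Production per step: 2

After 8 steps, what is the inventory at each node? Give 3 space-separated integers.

Step 1: demand=2,sold=2 ship[1->2]=5 ship[0->1]=3 prod=2 -> inv=[4 5 9]
Step 2: demand=2,sold=2 ship[1->2]=5 ship[0->1]=3 prod=2 -> inv=[3 3 12]
Step 3: demand=2,sold=2 ship[1->2]=3 ship[0->1]=3 prod=2 -> inv=[2 3 13]
Step 4: demand=2,sold=2 ship[1->2]=3 ship[0->1]=2 prod=2 -> inv=[2 2 14]
Step 5: demand=2,sold=2 ship[1->2]=2 ship[0->1]=2 prod=2 -> inv=[2 2 14]
Step 6: demand=2,sold=2 ship[1->2]=2 ship[0->1]=2 prod=2 -> inv=[2 2 14]
Step 7: demand=2,sold=2 ship[1->2]=2 ship[0->1]=2 prod=2 -> inv=[2 2 14]
Step 8: demand=2,sold=2 ship[1->2]=2 ship[0->1]=2 prod=2 -> inv=[2 2 14]

2 2 14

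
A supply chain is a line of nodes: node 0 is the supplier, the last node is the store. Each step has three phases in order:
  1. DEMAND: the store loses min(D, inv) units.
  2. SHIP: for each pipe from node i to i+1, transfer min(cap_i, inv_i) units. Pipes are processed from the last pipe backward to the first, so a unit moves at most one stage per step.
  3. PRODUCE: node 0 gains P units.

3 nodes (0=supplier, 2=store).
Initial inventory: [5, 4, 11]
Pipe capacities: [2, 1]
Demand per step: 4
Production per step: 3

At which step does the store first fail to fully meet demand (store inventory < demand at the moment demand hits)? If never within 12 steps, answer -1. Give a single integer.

Step 1: demand=4,sold=4 ship[1->2]=1 ship[0->1]=2 prod=3 -> [6 5 8]
Step 2: demand=4,sold=4 ship[1->2]=1 ship[0->1]=2 prod=3 -> [7 6 5]
Step 3: demand=4,sold=4 ship[1->2]=1 ship[0->1]=2 prod=3 -> [8 7 2]
Step 4: demand=4,sold=2 ship[1->2]=1 ship[0->1]=2 prod=3 -> [9 8 1]
Step 5: demand=4,sold=1 ship[1->2]=1 ship[0->1]=2 prod=3 -> [10 9 1]
Step 6: demand=4,sold=1 ship[1->2]=1 ship[0->1]=2 prod=3 -> [11 10 1]
Step 7: demand=4,sold=1 ship[1->2]=1 ship[0->1]=2 prod=3 -> [12 11 1]
Step 8: demand=4,sold=1 ship[1->2]=1 ship[0->1]=2 prod=3 -> [13 12 1]
Step 9: demand=4,sold=1 ship[1->2]=1 ship[0->1]=2 prod=3 -> [14 13 1]
Step 10: demand=4,sold=1 ship[1->2]=1 ship[0->1]=2 prod=3 -> [15 14 1]
Step 11: demand=4,sold=1 ship[1->2]=1 ship[0->1]=2 prod=3 -> [16 15 1]
Step 12: demand=4,sold=1 ship[1->2]=1 ship[0->1]=2 prod=3 -> [17 16 1]
First stockout at step 4

4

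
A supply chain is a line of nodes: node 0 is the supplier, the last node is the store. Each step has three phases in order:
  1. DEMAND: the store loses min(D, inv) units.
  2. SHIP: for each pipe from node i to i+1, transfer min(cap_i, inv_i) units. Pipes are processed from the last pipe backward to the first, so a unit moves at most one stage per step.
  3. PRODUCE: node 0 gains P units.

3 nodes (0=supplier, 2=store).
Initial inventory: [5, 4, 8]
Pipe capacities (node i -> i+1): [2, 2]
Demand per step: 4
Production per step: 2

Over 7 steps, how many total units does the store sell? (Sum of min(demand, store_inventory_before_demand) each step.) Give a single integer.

Answer: 20

Derivation:
Step 1: sold=4 (running total=4) -> [5 4 6]
Step 2: sold=4 (running total=8) -> [5 4 4]
Step 3: sold=4 (running total=12) -> [5 4 2]
Step 4: sold=2 (running total=14) -> [5 4 2]
Step 5: sold=2 (running total=16) -> [5 4 2]
Step 6: sold=2 (running total=18) -> [5 4 2]
Step 7: sold=2 (running total=20) -> [5 4 2]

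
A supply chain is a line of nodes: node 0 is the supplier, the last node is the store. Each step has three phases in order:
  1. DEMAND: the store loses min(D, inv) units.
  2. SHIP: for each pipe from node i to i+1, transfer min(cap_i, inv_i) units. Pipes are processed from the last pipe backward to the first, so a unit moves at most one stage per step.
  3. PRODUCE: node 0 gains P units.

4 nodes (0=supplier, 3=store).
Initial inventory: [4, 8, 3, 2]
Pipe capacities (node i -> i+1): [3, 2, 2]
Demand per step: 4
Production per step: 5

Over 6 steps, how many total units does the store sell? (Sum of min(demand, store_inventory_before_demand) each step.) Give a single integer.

Step 1: sold=2 (running total=2) -> [6 9 3 2]
Step 2: sold=2 (running total=4) -> [8 10 3 2]
Step 3: sold=2 (running total=6) -> [10 11 3 2]
Step 4: sold=2 (running total=8) -> [12 12 3 2]
Step 5: sold=2 (running total=10) -> [14 13 3 2]
Step 6: sold=2 (running total=12) -> [16 14 3 2]

Answer: 12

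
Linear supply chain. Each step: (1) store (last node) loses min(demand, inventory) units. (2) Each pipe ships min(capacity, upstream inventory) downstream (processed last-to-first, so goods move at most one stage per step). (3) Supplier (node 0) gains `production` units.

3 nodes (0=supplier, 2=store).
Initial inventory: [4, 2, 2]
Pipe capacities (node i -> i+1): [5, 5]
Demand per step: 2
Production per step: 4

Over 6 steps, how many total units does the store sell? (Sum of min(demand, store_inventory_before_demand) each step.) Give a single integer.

Step 1: sold=2 (running total=2) -> [4 4 2]
Step 2: sold=2 (running total=4) -> [4 4 4]
Step 3: sold=2 (running total=6) -> [4 4 6]
Step 4: sold=2 (running total=8) -> [4 4 8]
Step 5: sold=2 (running total=10) -> [4 4 10]
Step 6: sold=2 (running total=12) -> [4 4 12]

Answer: 12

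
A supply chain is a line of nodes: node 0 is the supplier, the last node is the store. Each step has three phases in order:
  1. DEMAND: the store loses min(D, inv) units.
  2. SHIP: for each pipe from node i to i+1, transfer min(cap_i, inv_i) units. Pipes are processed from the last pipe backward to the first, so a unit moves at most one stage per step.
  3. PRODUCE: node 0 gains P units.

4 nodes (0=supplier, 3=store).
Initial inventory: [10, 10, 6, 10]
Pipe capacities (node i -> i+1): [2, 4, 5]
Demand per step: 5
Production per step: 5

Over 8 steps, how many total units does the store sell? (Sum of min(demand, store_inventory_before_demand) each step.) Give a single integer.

Step 1: sold=5 (running total=5) -> [13 8 5 10]
Step 2: sold=5 (running total=10) -> [16 6 4 10]
Step 3: sold=5 (running total=15) -> [19 4 4 9]
Step 4: sold=5 (running total=20) -> [22 2 4 8]
Step 5: sold=5 (running total=25) -> [25 2 2 7]
Step 6: sold=5 (running total=30) -> [28 2 2 4]
Step 7: sold=4 (running total=34) -> [31 2 2 2]
Step 8: sold=2 (running total=36) -> [34 2 2 2]

Answer: 36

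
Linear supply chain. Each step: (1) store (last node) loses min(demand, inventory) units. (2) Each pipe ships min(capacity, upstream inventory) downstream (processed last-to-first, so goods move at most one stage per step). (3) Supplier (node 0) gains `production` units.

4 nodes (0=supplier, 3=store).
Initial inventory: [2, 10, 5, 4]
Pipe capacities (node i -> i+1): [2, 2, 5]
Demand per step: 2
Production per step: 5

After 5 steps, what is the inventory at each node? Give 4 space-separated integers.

Step 1: demand=2,sold=2 ship[2->3]=5 ship[1->2]=2 ship[0->1]=2 prod=5 -> inv=[5 10 2 7]
Step 2: demand=2,sold=2 ship[2->3]=2 ship[1->2]=2 ship[0->1]=2 prod=5 -> inv=[8 10 2 7]
Step 3: demand=2,sold=2 ship[2->3]=2 ship[1->2]=2 ship[0->1]=2 prod=5 -> inv=[11 10 2 7]
Step 4: demand=2,sold=2 ship[2->3]=2 ship[1->2]=2 ship[0->1]=2 prod=5 -> inv=[14 10 2 7]
Step 5: demand=2,sold=2 ship[2->3]=2 ship[1->2]=2 ship[0->1]=2 prod=5 -> inv=[17 10 2 7]

17 10 2 7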